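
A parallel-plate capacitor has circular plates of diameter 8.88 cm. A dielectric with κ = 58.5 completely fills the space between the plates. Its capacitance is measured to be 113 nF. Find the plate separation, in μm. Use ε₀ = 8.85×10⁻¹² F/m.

d ≈ 28.4 μm

A = π(8.88/2 cm)² = 6.19×10⁻³ m².
d = κε₀A/C = 58.5 × 8.85×10⁻¹² × 6.19×10⁻³ / 1.13×10⁻⁷ = 2.84×10⁻⁵ m.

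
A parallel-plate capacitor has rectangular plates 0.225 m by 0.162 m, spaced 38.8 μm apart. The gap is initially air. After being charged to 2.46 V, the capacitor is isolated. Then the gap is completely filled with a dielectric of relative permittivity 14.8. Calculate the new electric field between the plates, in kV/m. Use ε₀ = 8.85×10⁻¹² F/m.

A = 0.225 × 0.162 m² = 3.65×10⁻² m².
Initially C₁ = ε₀A/d = 8.85×10⁻¹² × 3.65×10⁻² / 3.88×10⁻⁵ = 8.31×10⁻⁹ F.
E₁ = 6.34×10⁴ V/m.
Isolated ⇒ Q is held fixed. V₂ = Q/C₂ = V₁/14.8; E = V/d, so E₂/E₁ = (V₂/V₁)(d₁/d₂) = 0.0676.
E₂ = 0.0676 × 6.34×10⁴ = 4.28×10³ V/m.

E ≈ 4.28 kV/m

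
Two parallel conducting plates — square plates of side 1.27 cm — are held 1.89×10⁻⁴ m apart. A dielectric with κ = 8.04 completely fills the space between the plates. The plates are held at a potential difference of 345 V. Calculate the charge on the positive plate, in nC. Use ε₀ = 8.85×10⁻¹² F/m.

Q ≈ 20.9 nC

A = (1.27 cm)² = 1.61×10⁻⁴ m².
C = κε₀A/d = 8.04 × 8.85×10⁻¹² × 1.61×10⁻⁴ / 1.89×10⁻⁴ = 6.07×10⁻¹¹ F.
Q = CV = 6.07×10⁻¹¹ × 345 = 2.09×10⁻⁸ C.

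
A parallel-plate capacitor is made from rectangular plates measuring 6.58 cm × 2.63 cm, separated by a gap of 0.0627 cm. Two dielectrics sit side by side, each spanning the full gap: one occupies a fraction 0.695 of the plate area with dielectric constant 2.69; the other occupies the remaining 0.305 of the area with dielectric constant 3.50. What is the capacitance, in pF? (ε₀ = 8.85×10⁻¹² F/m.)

A = 6.58 × 2.63 cm² = 1.73×10⁻³ m².
Side-by-side slabs ⇒ two capacitors in parallel, each spanning the full gap.
C₁ = κ₁ε₀A₁/d = 2.69 × 8.85×10⁻¹² × 1.20×10⁻³ / 6.27×10⁻⁴ = 4.57×10⁻¹¹ F.
C₂ = κ₂ε₀A₂/d = 3.50 × 8.85×10⁻¹² × 5.28×10⁻⁴ / 6.27×10⁻⁴ = 2.61×10⁻¹¹ F.
C = C₁ + C₂ = 7.17×10⁻¹¹ F.

71.7 pF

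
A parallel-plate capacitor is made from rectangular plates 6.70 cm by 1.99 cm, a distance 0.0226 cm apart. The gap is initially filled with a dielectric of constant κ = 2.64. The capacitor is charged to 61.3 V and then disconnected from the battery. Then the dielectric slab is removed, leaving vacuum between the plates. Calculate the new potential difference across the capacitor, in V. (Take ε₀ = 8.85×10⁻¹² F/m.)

V ≈ 162 V

A = 6.70 × 1.99 cm² = 1.33×10⁻³ m².
Initially C₁ = κε₀A/d = 2.64 × 8.85×10⁻¹² × 1.33×10⁻³ / 2.26×10⁻⁴ = 1.38×10⁻¹⁰ F.
V₁ = 61.3 V.
Isolated ⇒ Q is held fixed. C₂ = 0.379 C₁ and V = Q/C, so V₂/V₁ = C₁/C₂ = 2.64.
V₂ = 2.64 × 61.3 = 1.62×10² V.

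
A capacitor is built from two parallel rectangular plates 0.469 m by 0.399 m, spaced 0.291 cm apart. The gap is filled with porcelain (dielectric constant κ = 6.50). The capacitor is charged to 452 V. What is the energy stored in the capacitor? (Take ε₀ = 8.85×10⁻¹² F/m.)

A = 0.469 × 0.399 m² = 0.187 m².
C = κε₀A/d = 6.50 × 8.85×10⁻¹² × 0.187 / 2.91×10⁻³ = 3.70×10⁻⁹ F.
U = ½CV² = ½ × 3.70×10⁻⁹ × (452)² = 3.78×10⁻⁴ J.

U ≈ 378 μJ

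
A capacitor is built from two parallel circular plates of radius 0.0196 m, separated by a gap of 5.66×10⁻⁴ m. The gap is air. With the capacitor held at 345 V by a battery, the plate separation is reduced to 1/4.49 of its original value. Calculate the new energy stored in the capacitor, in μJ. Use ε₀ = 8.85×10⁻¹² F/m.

5.04 μJ

A = π(0.0196 m)² = 1.21×10⁻³ m².
Initially C₁ = ε₀A/d = 8.85×10⁻¹² × 1.21×10⁻³ / 5.66×10⁻⁴ = 1.89×10⁻¹¹ F.
U₁ = 1.12×10⁻⁶ J.
Battery connected ⇒ V is held fixed. C₂ = 4.49 C₁ and U = ½CV², so U₂/U₁ = C₂/C₁ = 4.49.
U₂ = 4.49 × 1.12×10⁻⁶ = 5.04×10⁻⁶ J.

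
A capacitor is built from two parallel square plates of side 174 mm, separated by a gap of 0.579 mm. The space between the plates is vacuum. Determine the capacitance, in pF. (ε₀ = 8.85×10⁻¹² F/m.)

A = (174 mm)² = 3.03×10⁻² m².
C = ε₀A/d = 8.85×10⁻¹² × 3.03×10⁻² / 5.79×10⁻⁴ = 4.63×10⁻¹⁰ F.

C ≈ 463 pF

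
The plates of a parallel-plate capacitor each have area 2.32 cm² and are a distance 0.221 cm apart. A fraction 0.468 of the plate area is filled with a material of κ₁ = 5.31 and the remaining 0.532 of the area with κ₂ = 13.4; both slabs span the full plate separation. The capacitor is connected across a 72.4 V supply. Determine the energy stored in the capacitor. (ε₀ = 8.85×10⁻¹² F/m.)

U ≈ 23.4 nJ

A = 2.32 cm² = 2.32×10⁻⁴ m².
Side-by-side slabs ⇒ two capacitors in parallel, each spanning the full gap.
C₁ = κ₁ε₀A₁/d = 5.31 × 8.85×10⁻¹² × 1.09×10⁻⁴ / 2.21×10⁻³ = 2.31×10⁻¹² F.
C₂ = κ₂ε₀A₂/d = 13.4 × 8.85×10⁻¹² × 1.23×10⁻⁴ / 2.21×10⁻³ = 6.62×10⁻¹² F.
C = C₁ + C₂ = 8.93×10⁻¹² F.
U = ½CV² = ½ × 8.93×10⁻¹² × (72.4)² = 2.34×10⁻⁸ J.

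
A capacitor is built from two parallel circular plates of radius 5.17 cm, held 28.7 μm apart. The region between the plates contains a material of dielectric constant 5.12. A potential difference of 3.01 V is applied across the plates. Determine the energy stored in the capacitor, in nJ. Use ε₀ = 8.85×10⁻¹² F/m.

A = π(5.17 cm)² = 8.40×10⁻³ m².
C = κε₀A/d = 5.12 × 8.85×10⁻¹² × 8.40×10⁻³ / 2.87×10⁻⁵ = 1.33×10⁻⁸ F.
U = ½CV² = ½ × 1.33×10⁻⁸ × (3.01)² = 6.01×10⁻⁸ J.

60.1 nJ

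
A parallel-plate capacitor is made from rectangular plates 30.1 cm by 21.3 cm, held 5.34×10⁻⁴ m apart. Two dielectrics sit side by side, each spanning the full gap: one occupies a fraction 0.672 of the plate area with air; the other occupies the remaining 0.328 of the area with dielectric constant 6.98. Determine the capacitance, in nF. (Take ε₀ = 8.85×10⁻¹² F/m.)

C ≈ 3.15 nF

A = 30.1 × 21.3 cm² = 6.41×10⁻² m².
Side-by-side slabs ⇒ two capacitors in parallel, each spanning the full gap.
C₁ = κ₁ε₀A₁/d = 1.00 × 8.85×10⁻¹² × 4.31×10⁻² / 5.34×10⁻⁴ = 7.14×10⁻¹⁰ F.
C₂ = κ₂ε₀A₂/d = 6.98 × 8.85×10⁻¹² × 2.10×10⁻² / 5.34×10⁻⁴ = 2.43×10⁻⁹ F.
C = C₁ + C₂ = 3.15×10⁻⁹ F.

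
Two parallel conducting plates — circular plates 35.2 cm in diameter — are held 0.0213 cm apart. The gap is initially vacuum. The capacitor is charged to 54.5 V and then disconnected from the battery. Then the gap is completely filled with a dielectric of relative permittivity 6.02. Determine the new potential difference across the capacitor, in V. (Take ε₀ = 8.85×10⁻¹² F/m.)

A = π(35.2/2 cm)² = 9.73×10⁻² m².
Initially C₁ = ε₀A/d = 8.85×10⁻¹² × 9.73×10⁻² / 2.13×10⁻⁴ = 4.04×10⁻⁹ F.
V₁ = 54.5 V.
Isolated ⇒ Q is held fixed. C₂ = 6.02 C₁ and V = Q/C, so V₂/V₁ = C₁/C₂ = 0.166.
V₂ = 0.166 × 54.5 = 9.05 V.

V ≈ 9.05 V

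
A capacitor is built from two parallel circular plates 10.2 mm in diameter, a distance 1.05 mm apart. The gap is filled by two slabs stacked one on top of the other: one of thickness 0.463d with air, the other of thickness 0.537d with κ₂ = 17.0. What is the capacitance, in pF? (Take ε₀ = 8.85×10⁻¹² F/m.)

C ≈ 1.39 pF

A = π(10.2/2 mm)² = 8.17×10⁻⁵ m².
Stacked slabs ⇒ two capacitors in series, each with the full plate area.
C₁ = κ₁ε₀A/d₁ = 1.00 × 8.85×10⁻¹² × 8.17×10⁻⁵ / 4.86×10⁻⁴ = 1.49×10⁻¹² F.
C₂ = κ₂ε₀A/d₂ = 17.0 × 8.85×10⁻¹² × 8.17×10⁻⁵ / 5.64×10⁻⁴ = 2.18×10⁻¹¹ F.
C = (1/C₁ + 1/C₂)⁻¹ = 1.39×10⁻¹² F.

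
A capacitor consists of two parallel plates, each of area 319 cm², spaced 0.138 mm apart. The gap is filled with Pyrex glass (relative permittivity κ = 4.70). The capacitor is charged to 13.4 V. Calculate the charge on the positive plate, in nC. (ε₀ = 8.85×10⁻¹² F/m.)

A = 319 cm² = 3.19×10⁻² m².
C = κε₀A/d = 4.70 × 8.85×10⁻¹² × 3.19×10⁻² / 1.38×10⁻⁴ = 9.62×10⁻⁹ F.
Q = CV = 9.62×10⁻⁹ × 13.4 = 1.29×10⁻⁷ C.

Q ≈ 129 nC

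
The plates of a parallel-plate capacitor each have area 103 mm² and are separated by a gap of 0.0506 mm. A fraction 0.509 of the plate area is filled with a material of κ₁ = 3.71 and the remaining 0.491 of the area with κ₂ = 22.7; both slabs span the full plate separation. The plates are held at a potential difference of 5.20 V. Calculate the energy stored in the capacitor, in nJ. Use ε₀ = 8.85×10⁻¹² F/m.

U ≈ 3.17 nJ

A = 103 mm² = 1.03×10⁻⁴ m².
Side-by-side slabs ⇒ two capacitors in parallel, each spanning the full gap.
C₁ = κ₁ε₀A₁/d = 3.71 × 8.85×10⁻¹² × 5.24×10⁻⁵ / 5.06×10⁻⁵ = 3.40×10⁻¹¹ F.
C₂ = κ₂ε₀A₂/d = 22.7 × 8.85×10⁻¹² × 5.06×10⁻⁵ / 5.06×10⁻⁵ = 2.01×10⁻¹⁰ F.
C = C₁ + C₂ = 2.35×10⁻¹⁰ F.
U = ½CV² = ½ × 2.35×10⁻¹⁰ × (5.20)² = 3.17×10⁻⁹ J.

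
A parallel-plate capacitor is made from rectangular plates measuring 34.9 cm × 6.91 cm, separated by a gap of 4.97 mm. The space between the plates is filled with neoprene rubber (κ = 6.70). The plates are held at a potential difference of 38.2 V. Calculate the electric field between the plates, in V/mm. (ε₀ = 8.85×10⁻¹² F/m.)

E ≈ 7.69 V/mm

E = V/d = 38.2 / 4.97×10⁻³ = 7.69×10³ V/m.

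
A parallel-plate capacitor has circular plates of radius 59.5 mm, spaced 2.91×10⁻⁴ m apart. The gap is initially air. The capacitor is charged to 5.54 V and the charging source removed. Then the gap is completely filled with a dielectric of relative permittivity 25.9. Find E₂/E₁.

Isolated ⇒ Q is held fixed.
V₂ = Q/C₂ = V₁/25.9; E = V/d, so E₂/E₁ = (V₂/V₁)(d₁/d₂) = 0.0386.

E₂/E₁ ≈ 0.0386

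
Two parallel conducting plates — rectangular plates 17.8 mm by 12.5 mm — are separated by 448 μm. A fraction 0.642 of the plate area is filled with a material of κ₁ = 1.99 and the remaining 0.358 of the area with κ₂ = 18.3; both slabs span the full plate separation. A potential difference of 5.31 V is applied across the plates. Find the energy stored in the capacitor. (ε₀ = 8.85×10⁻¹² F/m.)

A = 17.8 × 12.5 mm² = 2.23×10⁻⁴ m².
Side-by-side slabs ⇒ two capacitors in parallel, each spanning the full gap.
C₁ = κ₁ε₀A₁/d = 1.99 × 8.85×10⁻¹² × 1.43×10⁻⁴ / 4.48×10⁻⁴ = 5.62×10⁻¹² F.
C₂ = κ₂ε₀A₂/d = 18.3 × 8.85×10⁻¹² × 7.97×10⁻⁵ / 4.48×10⁻⁴ = 2.88×10⁻¹¹ F.
C = C₁ + C₂ = 3.44×10⁻¹¹ F.
U = ½CV² = ½ × 3.44×10⁻¹¹ × (5.31)² = 4.85×10⁻¹⁰ J.

U ≈ 485 pJ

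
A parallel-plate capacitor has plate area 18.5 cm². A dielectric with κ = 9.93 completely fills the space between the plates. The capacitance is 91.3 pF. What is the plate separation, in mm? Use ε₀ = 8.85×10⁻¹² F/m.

A = 18.5 cm² = 1.85×10⁻³ m².
d = κε₀A/C = 9.93 × 8.85×10⁻¹² × 1.85×10⁻³ / 9.13×10⁻¹¹ = 1.78×10⁻³ m.

1.78 mm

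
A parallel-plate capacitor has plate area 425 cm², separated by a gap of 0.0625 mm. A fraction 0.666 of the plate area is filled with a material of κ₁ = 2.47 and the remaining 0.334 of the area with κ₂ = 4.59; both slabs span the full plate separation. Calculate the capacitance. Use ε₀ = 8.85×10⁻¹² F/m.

A = 425 cm² = 4.25×10⁻² m².
Side-by-side slabs ⇒ two capacitors in parallel, each spanning the full gap.
C₁ = κ₁ε₀A₁/d = 2.47 × 8.85×10⁻¹² × 2.83×10⁻² / 6.25×10⁻⁵ = 9.90×10⁻⁹ F.
C₂ = κ₂ε₀A₂/d = 4.59 × 8.85×10⁻¹² × 1.42×10⁻² / 6.25×10⁻⁵ = 9.23×10⁻⁹ F.
C = C₁ + C₂ = 1.91×10⁻⁸ F.

19.1 nF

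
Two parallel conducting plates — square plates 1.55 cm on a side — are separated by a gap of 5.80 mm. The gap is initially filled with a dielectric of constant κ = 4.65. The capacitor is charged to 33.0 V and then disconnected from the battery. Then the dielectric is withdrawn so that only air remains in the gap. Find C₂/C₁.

C = κε₀A/d scales with κ, so C₂/C₁ = 1/κ = 1/4.65 = 0.215.

0.215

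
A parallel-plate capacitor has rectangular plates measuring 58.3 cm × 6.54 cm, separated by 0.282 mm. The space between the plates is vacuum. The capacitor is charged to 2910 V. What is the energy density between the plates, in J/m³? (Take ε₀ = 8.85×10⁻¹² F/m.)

u ≈ 471 J/m³

E = V/d = 2910 / 2.82×10⁻⁴ = 1.03×10⁷ V/m.
u = ½ε₀E² = ½ × 8.85×10⁻¹² × (1.03×10⁷)² = 4.71×10² J/m³.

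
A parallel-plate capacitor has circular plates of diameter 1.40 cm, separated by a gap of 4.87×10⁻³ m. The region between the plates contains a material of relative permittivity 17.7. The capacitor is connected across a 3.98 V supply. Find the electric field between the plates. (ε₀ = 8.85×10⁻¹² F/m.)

E ≈ 0.817 kV/m

E = V/d = 3.98 / 4.87×10⁻³ = 8.17×10² V/m.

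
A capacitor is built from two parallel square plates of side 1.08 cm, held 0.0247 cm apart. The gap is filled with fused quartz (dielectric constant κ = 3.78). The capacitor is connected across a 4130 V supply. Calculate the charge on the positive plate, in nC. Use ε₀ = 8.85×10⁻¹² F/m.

Q ≈ 65.2 nC

A = (1.08 cm)² = 1.17×10⁻⁴ m².
C = κε₀A/d = 3.78 × 8.85×10⁻¹² × 1.17×10⁻⁴ / 2.47×10⁻⁴ = 1.58×10⁻¹¹ F.
Q = CV = 1.58×10⁻¹¹ × 4130 = 6.52×10⁻⁸ C.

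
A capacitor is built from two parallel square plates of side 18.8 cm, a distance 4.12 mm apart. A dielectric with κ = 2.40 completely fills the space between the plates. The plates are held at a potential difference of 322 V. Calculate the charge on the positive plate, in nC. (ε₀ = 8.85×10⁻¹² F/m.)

A = (18.8 cm)² = 3.53×10⁻² m².
C = κε₀A/d = 2.40 × 8.85×10⁻¹² × 3.53×10⁻² / 4.12×10⁻³ = 1.82×10⁻¹⁰ F.
Q = CV = 1.82×10⁻¹⁰ × 322 = 5.87×10⁻⁸ C.

58.7 nC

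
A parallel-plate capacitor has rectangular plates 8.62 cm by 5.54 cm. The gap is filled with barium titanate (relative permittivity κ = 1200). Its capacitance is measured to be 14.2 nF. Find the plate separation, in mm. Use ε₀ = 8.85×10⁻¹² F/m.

d ≈ 3.57 mm

A = 8.62 × 5.54 cm² = 4.78×10⁻³ m².
d = κε₀A/C = 1200 × 8.85×10⁻¹² × 4.78×10⁻³ / 1.42×10⁻⁸ = 3.57×10⁻³ m.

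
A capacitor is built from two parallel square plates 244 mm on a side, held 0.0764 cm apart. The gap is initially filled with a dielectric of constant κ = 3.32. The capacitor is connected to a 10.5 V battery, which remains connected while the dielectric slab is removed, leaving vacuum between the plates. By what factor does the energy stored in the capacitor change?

Battery connected ⇒ V is held fixed.
C₂ = 0.301 C₁ and U = ½CV², so U₂/U₁ = C₂/C₁ = 0.301.

U₂/U₁ ≈ 0.301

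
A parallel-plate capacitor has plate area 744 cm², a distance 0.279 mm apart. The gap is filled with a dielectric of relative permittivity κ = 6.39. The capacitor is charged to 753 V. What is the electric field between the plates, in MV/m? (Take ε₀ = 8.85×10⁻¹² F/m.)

2.70 MV/m

E = V/d = 753 / 2.79×10⁻⁴ = 2.70×10⁶ V/m.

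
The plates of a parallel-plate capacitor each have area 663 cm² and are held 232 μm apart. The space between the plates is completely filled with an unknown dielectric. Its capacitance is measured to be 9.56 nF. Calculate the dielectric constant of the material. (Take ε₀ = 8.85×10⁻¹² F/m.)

κ ≈ 3.78

A = 663 cm² = 6.63×10⁻² m².
κ = Cd/(ε₀A) = 9.56×10⁻⁹ × 2.32×10⁻⁴ / (8.85×10⁻¹² × 6.63×10⁻²) = 3.78.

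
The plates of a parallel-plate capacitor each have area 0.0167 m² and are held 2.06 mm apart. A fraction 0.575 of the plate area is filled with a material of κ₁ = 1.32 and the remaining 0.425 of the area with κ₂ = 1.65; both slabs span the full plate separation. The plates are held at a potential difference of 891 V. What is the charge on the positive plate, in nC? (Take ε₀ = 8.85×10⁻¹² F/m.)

Side-by-side slabs ⇒ two capacitors in parallel, each spanning the full gap.
C₁ = κ₁ε₀A₁/d = 1.32 × 8.85×10⁻¹² × 9.60×10⁻³ / 2.06×10⁻³ = 5.45×10⁻¹¹ F.
C₂ = κ₂ε₀A₂/d = 1.65 × 8.85×10⁻¹² × 7.10×10⁻³ / 2.06×10⁻³ = 5.03×10⁻¹¹ F.
C = C₁ + C₂ = 1.05×10⁻¹⁰ F.
Q = CV = 1.05×10⁻¹⁰ × 891 = 9.33×10⁻⁸ C.

93.3 nC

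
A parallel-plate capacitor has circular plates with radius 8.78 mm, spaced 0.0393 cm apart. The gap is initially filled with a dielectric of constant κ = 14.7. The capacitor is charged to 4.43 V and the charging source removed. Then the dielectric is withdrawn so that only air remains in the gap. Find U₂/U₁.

Isolated ⇒ Q is held fixed.
C₂ = 0.0680 C₁ and U = Q²/(2C), so U₂/U₁ = C₁/C₂ = 14.7.

14.7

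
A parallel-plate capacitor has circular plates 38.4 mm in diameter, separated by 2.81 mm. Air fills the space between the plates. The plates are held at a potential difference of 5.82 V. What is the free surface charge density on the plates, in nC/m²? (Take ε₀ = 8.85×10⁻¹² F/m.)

σ ≈ 18.3 nC/m²

A = π(38.4/2 mm)² = 1.16×10⁻³ m².
C = ε₀A/d = 8.85×10⁻¹² × 1.16×10⁻³ / 2.81×10⁻³ = 3.65×10⁻¹² F.
σ = Q/A = CV/A = 3.65×10⁻¹² × 5.82 / 1.16×10⁻³ = 1.83×10⁻⁸ C/m².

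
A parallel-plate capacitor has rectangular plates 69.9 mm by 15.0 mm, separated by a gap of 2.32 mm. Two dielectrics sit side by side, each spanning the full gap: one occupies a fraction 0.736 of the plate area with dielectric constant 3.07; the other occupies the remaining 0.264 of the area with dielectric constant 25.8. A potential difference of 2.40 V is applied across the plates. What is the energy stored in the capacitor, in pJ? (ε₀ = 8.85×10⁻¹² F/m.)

A = 69.9 × 15.0 mm² = 1.05×10⁻³ m².
Side-by-side slabs ⇒ two capacitors in parallel, each spanning the full gap.
C₁ = κ₁ε₀A₁/d = 3.07 × 8.85×10⁻¹² × 7.72×10⁻⁴ / 2.32×10⁻³ = 9.04×10⁻¹² F.
C₂ = κ₂ε₀A₂/d = 25.8 × 8.85×10⁻¹² × 2.77×10⁻⁴ / 2.32×10⁻³ = 2.72×10⁻¹¹ F.
C = C₁ + C₂ = 3.63×10⁻¹¹ F.
U = ½CV² = ½ × 3.63×10⁻¹¹ × (2.40)² = 1.04×10⁻¹⁰ J.

104 pJ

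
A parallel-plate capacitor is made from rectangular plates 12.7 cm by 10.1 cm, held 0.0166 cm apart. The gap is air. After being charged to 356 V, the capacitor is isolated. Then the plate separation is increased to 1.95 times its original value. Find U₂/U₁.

U₂/U₁ ≈ 1.95

Isolated ⇒ Q is held fixed.
C₂ = 0.513 C₁ and U = Q²/(2C), so U₂/U₁ = C₁/C₂ = 1.95.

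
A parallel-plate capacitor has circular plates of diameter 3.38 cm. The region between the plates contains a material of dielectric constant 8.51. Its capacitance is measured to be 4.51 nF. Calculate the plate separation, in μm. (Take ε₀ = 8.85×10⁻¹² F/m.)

A = π(3.38/2 cm)² = 8.97×10⁻⁴ m².
d = κε₀A/C = 8.51 × 8.85×10⁻¹² × 8.97×10⁻⁴ / 4.51×10⁻⁹ = 1.50×10⁻⁵ m.

15.0 μm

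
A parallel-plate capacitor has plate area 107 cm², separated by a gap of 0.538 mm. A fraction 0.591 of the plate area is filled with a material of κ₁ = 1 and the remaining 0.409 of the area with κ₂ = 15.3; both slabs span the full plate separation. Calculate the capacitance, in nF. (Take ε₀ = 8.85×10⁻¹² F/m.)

C ≈ 1.21 nF

A = 107 cm² = 1.07×10⁻² m².
Side-by-side slabs ⇒ two capacitors in parallel, each spanning the full gap.
C₁ = κ₁ε₀A₁/d = 1.00 × 8.85×10⁻¹² × 6.32×10⁻³ / 5.38×10⁻⁴ = 1.04×10⁻¹⁰ F.
C₂ = κ₂ε₀A₂/d = 15.3 × 8.85×10⁻¹² × 4.38×10⁻³ / 5.38×10⁻⁴ = 1.10×10⁻⁹ F.
C = C₁ + C₂ = 1.21×10⁻⁹ F.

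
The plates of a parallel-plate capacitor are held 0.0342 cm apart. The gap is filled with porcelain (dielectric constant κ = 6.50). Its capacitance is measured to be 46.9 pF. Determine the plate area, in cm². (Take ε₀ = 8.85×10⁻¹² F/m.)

A ≈ 2.79 cm²

A = Cd/(κε₀) = 4.69×10⁻¹¹ × 3.42×10⁻⁴ / (6.50 × 8.85×10⁻¹²) = 2.79×10⁻⁴ m².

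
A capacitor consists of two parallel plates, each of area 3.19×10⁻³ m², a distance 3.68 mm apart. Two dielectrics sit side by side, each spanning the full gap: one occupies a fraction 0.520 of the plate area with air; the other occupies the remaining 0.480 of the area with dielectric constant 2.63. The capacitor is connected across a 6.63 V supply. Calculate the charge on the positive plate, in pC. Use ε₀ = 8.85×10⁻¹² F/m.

Q ≈ 90.7 pC

Side-by-side slabs ⇒ two capacitors in parallel, each spanning the full gap.
C₁ = κ₁ε₀A₁/d = 1.00 × 8.85×10⁻¹² × 1.66×10⁻³ / 3.68×10⁻³ = 3.99×10⁻¹² F.
C₂ = κ₂ε₀A₂/d = 2.63 × 8.85×10⁻¹² × 1.53×10⁻³ / 3.68×10⁻³ = 9.68×10⁻¹² F.
C = C₁ + C₂ = 1.37×10⁻¹¹ F.
Q = CV = 1.37×10⁻¹¹ × 6.63 = 9.07×10⁻¹¹ C.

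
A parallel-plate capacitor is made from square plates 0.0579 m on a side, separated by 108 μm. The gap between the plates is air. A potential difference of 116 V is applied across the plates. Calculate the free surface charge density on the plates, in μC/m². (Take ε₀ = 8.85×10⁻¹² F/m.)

A = (0.0579 m)² = 3.35×10⁻³ m².
C = ε₀A/d = 8.85×10⁻¹² × 3.35×10⁻³ / 1.08×10⁻⁴ = 2.75×10⁻¹⁰ F.
σ = Q/A = CV/A = 2.75×10⁻¹⁰ × 116 / 3.35×10⁻³ = 9.51×10⁻⁶ C/m².

σ ≈ 9.51 μC/m²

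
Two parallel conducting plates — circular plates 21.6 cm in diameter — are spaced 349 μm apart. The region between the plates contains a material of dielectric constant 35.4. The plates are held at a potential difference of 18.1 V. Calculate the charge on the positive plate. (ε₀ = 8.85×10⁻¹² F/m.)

A = π(21.6/2 cm)² = 3.66×10⁻² m².
C = κε₀A/d = 35.4 × 8.85×10⁻¹² × 3.66×10⁻² / 3.49×10⁻⁴ = 3.29×10⁻⁸ F.
Q = CV = 3.29×10⁻⁸ × 18.1 = 5.95×10⁻⁷ C.

Q ≈ 0.595 μC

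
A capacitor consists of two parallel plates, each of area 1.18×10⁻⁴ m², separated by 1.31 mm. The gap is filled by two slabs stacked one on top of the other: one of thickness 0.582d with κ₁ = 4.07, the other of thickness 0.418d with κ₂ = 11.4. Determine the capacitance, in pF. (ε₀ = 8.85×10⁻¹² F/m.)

4.44 pF

Stacked slabs ⇒ two capacitors in series, each with the full plate area.
C₁ = κ₁ε₀A/d₁ = 4.07 × 8.85×10⁻¹² × 1.18×10⁻⁴ / 7.62×10⁻⁴ = 5.57×10⁻¹² F.
C₂ = κ₂ε₀A/d₂ = 11.4 × 8.85×10⁻¹² × 1.18×10⁻⁴ / 5.48×10⁻⁴ = 2.17×10⁻¹¹ F.
C = (1/C₁ + 1/C₂)⁻¹ = 4.44×10⁻¹² F.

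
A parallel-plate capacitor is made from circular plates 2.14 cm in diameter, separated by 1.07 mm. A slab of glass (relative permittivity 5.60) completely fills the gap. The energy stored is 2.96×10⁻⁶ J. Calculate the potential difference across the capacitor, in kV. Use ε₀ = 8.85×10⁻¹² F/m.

0.596 kV

A = π(2.14/2 cm)² = 3.60×10⁻⁴ m².
C = κε₀A/d = 5.60 × 8.85×10⁻¹² × 3.60×10⁻⁴ / 1.07×10⁻³ = 1.67×10⁻¹¹ F.
V = √(2U/C) = √(2 × 2.96×10⁻⁶ / 1.67×10⁻¹¹) = 5.96×10² V.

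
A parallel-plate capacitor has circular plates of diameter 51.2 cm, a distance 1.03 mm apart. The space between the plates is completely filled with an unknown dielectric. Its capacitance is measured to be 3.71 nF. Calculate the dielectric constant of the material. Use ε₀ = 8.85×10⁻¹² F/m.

A = π(51.2/2 cm)² = 0.206 m².
κ = Cd/(ε₀A) = 3.71×10⁻⁹ × 1.03×10⁻³ / (8.85×10⁻¹² × 0.206) = 2.10.

2.10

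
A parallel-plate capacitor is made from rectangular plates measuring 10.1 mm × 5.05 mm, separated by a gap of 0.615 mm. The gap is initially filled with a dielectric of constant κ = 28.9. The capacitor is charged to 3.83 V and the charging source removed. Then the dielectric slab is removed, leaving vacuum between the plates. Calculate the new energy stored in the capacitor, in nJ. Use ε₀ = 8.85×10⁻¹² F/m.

4.50 nJ

A = 10.1 × 5.05 mm² = 5.10×10⁻⁵ m².
Initially C₁ = κε₀A/d = 28.9 × 8.85×10⁻¹² × 5.10×10⁻⁵ / 6.15×10⁻⁴ = 2.12×10⁻¹¹ F.
U₁ = 1.56×10⁻¹⁰ J.
Isolated ⇒ Q is held fixed. C₂ = 0.0346 C₁ and U = Q²/(2C), so U₂/U₁ = C₁/C₂ = 28.9.
U₂ = 28.9 × 1.56×10⁻¹⁰ = 4.50×10⁻⁹ J.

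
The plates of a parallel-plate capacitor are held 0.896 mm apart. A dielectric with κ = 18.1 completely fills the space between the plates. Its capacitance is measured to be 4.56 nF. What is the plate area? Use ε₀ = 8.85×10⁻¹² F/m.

255 cm²

A = Cd/(κε₀) = 4.56×10⁻⁹ × 8.96×10⁻⁴ / (18.1 × 8.85×10⁻¹²) = 2.55×10⁻² m².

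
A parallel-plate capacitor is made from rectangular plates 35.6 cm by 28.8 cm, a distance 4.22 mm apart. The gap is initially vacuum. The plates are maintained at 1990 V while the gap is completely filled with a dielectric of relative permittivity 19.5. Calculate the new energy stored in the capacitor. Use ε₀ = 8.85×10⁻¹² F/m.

U ≈ 8.30 mJ

A = 35.6 × 28.8 cm² = 0.103 m².
Initially C₁ = ε₀A/d = 8.85×10⁻¹² × 0.103 / 4.22×10⁻³ = 2.15×10⁻¹⁰ F.
U₁ = 4.26×10⁻⁴ J.
Battery connected ⇒ V is held fixed. C₂ = 19.5 C₁ and U = ½CV², so U₂/U₁ = C₂/C₁ = 19.5.
U₂ = 19.5 × 4.26×10⁻⁴ = 8.30×10⁻³ J.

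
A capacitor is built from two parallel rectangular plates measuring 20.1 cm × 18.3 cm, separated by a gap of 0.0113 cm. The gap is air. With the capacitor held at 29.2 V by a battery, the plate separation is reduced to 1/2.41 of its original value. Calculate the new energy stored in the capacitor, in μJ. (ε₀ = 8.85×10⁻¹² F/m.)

U ≈ 2.96 μJ

A = 20.1 × 18.3 cm² = 3.68×10⁻² m².
Initially C₁ = ε₀A/d = 8.85×10⁻¹² × 3.68×10⁻² / 1.13×10⁻⁴ = 2.88×10⁻⁹ F.
U₁ = 1.23×10⁻⁶ J.
Battery connected ⇒ V is held fixed. C₂ = 2.41 C₁ and U = ½CV², so U₂/U₁ = C₂/C₁ = 2.41.
U₂ = 2.41 × 1.23×10⁻⁶ = 2.96×10⁻⁶ J.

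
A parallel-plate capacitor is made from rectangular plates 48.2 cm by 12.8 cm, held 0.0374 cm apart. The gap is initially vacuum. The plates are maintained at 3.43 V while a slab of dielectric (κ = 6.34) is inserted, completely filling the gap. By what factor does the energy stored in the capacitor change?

Battery connected ⇒ V is held fixed.
C₂ = 6.34 C₁ and U = ½CV², so U₂/U₁ = C₂/C₁ = 6.34.

U₂/U₁ ≈ 6.34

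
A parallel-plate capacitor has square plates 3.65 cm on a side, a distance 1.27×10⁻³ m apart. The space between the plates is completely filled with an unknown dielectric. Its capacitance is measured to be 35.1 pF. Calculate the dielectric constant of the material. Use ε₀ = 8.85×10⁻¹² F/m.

κ ≈ 3.78

A = (3.65 cm)² = 1.33×10⁻³ m².
κ = Cd/(ε₀A) = 3.51×10⁻¹¹ × 1.27×10⁻³ / (8.85×10⁻¹² × 1.33×10⁻³) = 3.78.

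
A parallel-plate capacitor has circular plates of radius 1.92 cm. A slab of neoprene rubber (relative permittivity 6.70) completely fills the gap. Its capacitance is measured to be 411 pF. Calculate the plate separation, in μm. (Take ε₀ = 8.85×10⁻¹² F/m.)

167 μm

A = π(1.92 cm)² = 1.16×10⁻³ m².
d = κε₀A/C = 6.70 × 8.85×10⁻¹² × 1.16×10⁻³ / 4.11×10⁻¹⁰ = 1.67×10⁻⁴ m.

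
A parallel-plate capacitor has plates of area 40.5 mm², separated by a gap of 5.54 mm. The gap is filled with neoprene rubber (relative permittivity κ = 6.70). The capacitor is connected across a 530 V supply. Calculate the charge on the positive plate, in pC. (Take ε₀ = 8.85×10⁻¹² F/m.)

A = 40.5 mm² = 4.05×10⁻⁵ m².
C = κε₀A/d = 6.70 × 8.85×10⁻¹² × 4.05×10⁻⁵ / 5.54×10⁻³ = 4.33×10⁻¹³ F.
Q = CV = 4.33×10⁻¹³ × 530 = 2.30×10⁻¹⁰ C.

230 pC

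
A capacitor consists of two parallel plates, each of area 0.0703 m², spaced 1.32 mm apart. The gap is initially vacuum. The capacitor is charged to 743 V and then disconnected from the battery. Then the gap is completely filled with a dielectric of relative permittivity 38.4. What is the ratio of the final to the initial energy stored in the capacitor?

U₂/U₁ ≈ 0.0260

Isolated ⇒ Q is held fixed.
C₂ = 38.4 C₁ and U = Q²/(2C), so U₂/U₁ = C₁/C₂ = 0.0260.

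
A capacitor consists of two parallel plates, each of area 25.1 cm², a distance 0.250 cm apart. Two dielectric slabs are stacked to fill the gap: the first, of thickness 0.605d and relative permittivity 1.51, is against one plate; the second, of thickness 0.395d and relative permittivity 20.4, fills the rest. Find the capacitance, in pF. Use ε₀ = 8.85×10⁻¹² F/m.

A = 25.1 cm² = 2.51×10⁻³ m².
Stacked slabs ⇒ two capacitors in series, each with the full plate area.
C₁ = κ₁ε₀A/d₁ = 1.51 × 8.85×10⁻¹² × 2.51×10⁻³ / 1.51×10⁻³ = 2.22×10⁻¹¹ F.
C₂ = κ₂ε₀A/d₂ = 20.4 × 8.85×10⁻¹² × 2.51×10⁻³ / 9.88×10⁻⁴ = 4.59×10⁻¹⁰ F.
C = (1/C₁ + 1/C₂)⁻¹ = 2.12×10⁻¹¹ F.

21.2 pF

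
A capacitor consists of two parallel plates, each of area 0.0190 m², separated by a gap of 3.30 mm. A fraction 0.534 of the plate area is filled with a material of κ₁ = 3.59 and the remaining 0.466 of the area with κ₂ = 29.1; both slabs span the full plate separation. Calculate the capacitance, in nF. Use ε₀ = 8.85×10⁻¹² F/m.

C ≈ 0.789 nF

Side-by-side slabs ⇒ two capacitors in parallel, each spanning the full gap.
C₁ = κ₁ε₀A₁/d = 3.59 × 8.85×10⁻¹² × 1.01×10⁻² / 3.30×10⁻³ = 9.77×10⁻¹¹ F.
C₂ = κ₂ε₀A₂/d = 29.1 × 8.85×10⁻¹² × 8.85×10⁻³ / 3.30×10⁻³ = 6.91×10⁻¹⁰ F.
C = C₁ + C₂ = 7.89×10⁻¹⁰ F.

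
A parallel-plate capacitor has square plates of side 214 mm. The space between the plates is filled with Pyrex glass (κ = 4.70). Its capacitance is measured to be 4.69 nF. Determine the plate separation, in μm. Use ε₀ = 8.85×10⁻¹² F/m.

406 μm

A = (214 mm)² = 4.58×10⁻² m².
d = κε₀A/C = 4.70 × 8.85×10⁻¹² × 4.58×10⁻² / 4.69×10⁻⁹ = 4.06×10⁻⁴ m.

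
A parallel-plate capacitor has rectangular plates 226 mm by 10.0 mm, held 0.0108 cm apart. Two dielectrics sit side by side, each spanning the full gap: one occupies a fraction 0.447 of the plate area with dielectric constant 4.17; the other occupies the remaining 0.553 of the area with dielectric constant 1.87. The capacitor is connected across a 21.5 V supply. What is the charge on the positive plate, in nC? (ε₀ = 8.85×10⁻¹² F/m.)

A = 226 × 10.0 mm² = 2.26×10⁻³ m².
Side-by-side slabs ⇒ two capacitors in parallel, each spanning the full gap.
C₁ = κ₁ε₀A₁/d = 4.17 × 8.85×10⁻¹² × 1.01×10⁻³ / 1.08×10⁻⁴ = 3.45×10⁻¹⁰ F.
C₂ = κ₂ε₀A₂/d = 1.87 × 8.85×10⁻¹² × 1.25×10⁻³ / 1.08×10⁻⁴ = 1.92×10⁻¹⁰ F.
C = C₁ + C₂ = 5.37×10⁻¹⁰ F.
Q = CV = 5.37×10⁻¹⁰ × 21.5 = 1.15×10⁻⁸ C.

Q ≈ 11.5 nC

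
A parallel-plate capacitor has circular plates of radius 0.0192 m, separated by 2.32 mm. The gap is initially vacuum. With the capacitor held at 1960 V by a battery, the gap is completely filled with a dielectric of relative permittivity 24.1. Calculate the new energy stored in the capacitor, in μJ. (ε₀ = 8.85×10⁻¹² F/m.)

A = π(0.0192 m)² = 1.16×10⁻³ m².
Initially C₁ = ε₀A/d = 8.85×10⁻¹² × 1.16×10⁻³ / 2.32×10⁻³ = 4.42×10⁻¹² F.
U₁ = 8.49×10⁻⁶ J.
Battery connected ⇒ V is held fixed. C₂ = 24.1 C₁ and U = ½CV², so U₂/U₁ = C₂/C₁ = 24.1.
U₂ = 24.1 × 8.49×10⁻⁶ = 2.05×10⁻⁴ J.

U ≈ 205 μJ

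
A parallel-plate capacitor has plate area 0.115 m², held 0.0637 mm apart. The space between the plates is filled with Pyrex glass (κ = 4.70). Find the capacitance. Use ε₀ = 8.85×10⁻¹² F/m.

C ≈ 75.1 nF

C = κε₀A/d = 4.70 × 8.85×10⁻¹² × 0.115 / 6.37×10⁻⁵ = 7.51×10⁻⁸ F.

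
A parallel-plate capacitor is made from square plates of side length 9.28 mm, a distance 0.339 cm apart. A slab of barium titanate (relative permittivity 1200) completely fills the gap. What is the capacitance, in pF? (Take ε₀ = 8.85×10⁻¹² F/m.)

A = (9.28 mm)² = 8.61×10⁻⁵ m².
C = κε₀A/d = 1200 × 8.85×10⁻¹² × 8.61×10⁻⁵ / 3.39×10⁻³ = 2.70×10⁻¹⁰ F.

270 pF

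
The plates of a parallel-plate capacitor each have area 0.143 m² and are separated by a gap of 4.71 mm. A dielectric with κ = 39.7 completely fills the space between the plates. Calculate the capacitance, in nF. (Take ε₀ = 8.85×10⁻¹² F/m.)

C = κε₀A/d = 39.7 × 8.85×10⁻¹² × 0.143 / 4.71×10⁻³ = 1.07×10⁻⁸ F.

C ≈ 10.7 nF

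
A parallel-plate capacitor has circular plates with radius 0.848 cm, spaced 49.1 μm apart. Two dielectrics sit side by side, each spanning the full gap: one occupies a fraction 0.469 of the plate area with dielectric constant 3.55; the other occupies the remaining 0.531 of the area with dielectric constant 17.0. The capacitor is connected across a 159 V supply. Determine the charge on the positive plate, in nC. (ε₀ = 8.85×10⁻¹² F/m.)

69.2 nC

A = π(0.848 cm)² = 2.26×10⁻⁴ m².
Side-by-side slabs ⇒ two capacitors in parallel, each spanning the full gap.
C₁ = κ₁ε₀A₁/d = 3.55 × 8.85×10⁻¹² × 1.06×10⁻⁴ / 4.91×10⁻⁵ = 6.78×10⁻¹¹ F.
C₂ = κ₂ε₀A₂/d = 17.0 × 8.85×10⁻¹² × 1.20×10⁻⁴ / 4.91×10⁻⁵ = 3.68×10⁻¹⁰ F.
C = C₁ + C₂ = 4.35×10⁻¹⁰ F.
Q = CV = 4.35×10⁻¹⁰ × 159 = 6.92×10⁻⁸ C.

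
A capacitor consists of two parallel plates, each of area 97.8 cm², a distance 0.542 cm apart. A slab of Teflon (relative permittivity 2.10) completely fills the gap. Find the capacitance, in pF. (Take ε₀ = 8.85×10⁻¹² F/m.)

A = 97.8 cm² = 9.78×10⁻³ m².
C = κε₀A/d = 2.10 × 8.85×10⁻¹² × 9.78×10⁻³ / 5.42×10⁻³ = 3.35×10⁻¹¹ F.

33.5 pF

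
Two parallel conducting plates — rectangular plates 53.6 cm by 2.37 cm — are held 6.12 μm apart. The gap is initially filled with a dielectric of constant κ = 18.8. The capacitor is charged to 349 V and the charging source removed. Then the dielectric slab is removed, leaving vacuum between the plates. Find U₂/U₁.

Isolated ⇒ Q is held fixed.
C₂ = 0.0532 C₁ and U = Q²/(2C), so U₂/U₁ = C₁/C₂ = 18.8.

18.8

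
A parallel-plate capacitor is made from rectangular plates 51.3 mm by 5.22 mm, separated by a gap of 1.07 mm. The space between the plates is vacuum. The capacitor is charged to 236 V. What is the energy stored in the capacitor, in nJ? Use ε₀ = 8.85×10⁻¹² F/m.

U ≈ 61.7 nJ

A = 51.3 × 5.22 mm² = 2.68×10⁻⁴ m².
C = ε₀A/d = 8.85×10⁻¹² × 2.68×10⁻⁴ / 1.07×10⁻³ = 2.21×10⁻¹² F.
U = ½CV² = ½ × 2.21×10⁻¹² × (236)² = 6.17×10⁻⁸ J.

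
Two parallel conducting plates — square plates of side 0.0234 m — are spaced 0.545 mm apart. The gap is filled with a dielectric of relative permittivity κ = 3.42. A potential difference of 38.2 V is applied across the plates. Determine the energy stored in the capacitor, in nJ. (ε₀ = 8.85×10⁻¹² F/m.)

A = (0.0234 m)² = 5.48×10⁻⁴ m².
C = κε₀A/d = 3.42 × 8.85×10⁻¹² × 5.48×10⁻⁴ / 5.45×10⁻⁴ = 3.04×10⁻¹¹ F.
U = ½CV² = ½ × 3.04×10⁻¹¹ × (38.2)² = 2.22×10⁻⁸ J.

22.2 nJ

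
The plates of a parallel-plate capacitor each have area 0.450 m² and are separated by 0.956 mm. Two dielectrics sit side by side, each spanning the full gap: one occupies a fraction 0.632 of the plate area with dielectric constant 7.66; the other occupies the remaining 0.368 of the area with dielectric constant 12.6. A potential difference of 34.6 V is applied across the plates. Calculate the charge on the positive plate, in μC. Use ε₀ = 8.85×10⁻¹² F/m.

1.37 μC

Side-by-side slabs ⇒ two capacitors in parallel, each spanning the full gap.
C₁ = κ₁ε₀A₁/d = 7.66 × 8.85×10⁻¹² × 0.284 / 9.56×10⁻⁴ = 2.02×10⁻⁸ F.
C₂ = κ₂ε₀A₂/d = 12.6 × 8.85×10⁻¹² × 0.166 / 9.56×10⁻⁴ = 1.93×10⁻⁸ F.
C = C₁ + C₂ = 3.95×10⁻⁸ F.
Q = CV = 3.95×10⁻⁸ × 34.6 = 1.37×10⁻⁶ C.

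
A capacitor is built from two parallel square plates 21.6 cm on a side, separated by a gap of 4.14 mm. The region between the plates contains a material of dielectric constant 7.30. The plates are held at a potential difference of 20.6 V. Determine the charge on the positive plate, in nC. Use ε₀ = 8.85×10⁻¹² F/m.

Q ≈ 15.0 nC

A = (21.6 cm)² = 4.67×10⁻² m².
C = κε₀A/d = 7.30 × 8.85×10⁻¹² × 4.67×10⁻² / 4.14×10⁻³ = 7.28×10⁻¹⁰ F.
Q = CV = 7.28×10⁻¹⁰ × 20.6 = 1.50×10⁻⁸ C.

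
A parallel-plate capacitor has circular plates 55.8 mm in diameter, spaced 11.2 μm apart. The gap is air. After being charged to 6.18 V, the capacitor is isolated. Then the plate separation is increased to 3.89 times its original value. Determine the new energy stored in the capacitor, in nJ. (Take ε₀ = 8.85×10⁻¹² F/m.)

A = π(55.8/2 mm)² = 2.45×10⁻³ m².
Initially C₁ = ε₀A/d = 8.85×10⁻¹² × 2.45×10⁻³ / 1.12×10⁻⁵ = 1.93×10⁻⁹ F.
U₁ = 3.69×10⁻⁸ J.
Isolated ⇒ Q is held fixed. C₂ = 0.257 C₁ and U = Q²/(2C), so U₂/U₁ = C₁/C₂ = 3.89.
U₂ = 3.89 × 3.69×10⁻⁸ = 1.44×10⁻⁷ J.

U ≈ 144 nJ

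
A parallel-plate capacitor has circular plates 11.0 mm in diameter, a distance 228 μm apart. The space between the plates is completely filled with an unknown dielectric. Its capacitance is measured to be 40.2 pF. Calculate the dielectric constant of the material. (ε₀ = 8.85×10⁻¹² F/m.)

κ ≈ 10.9

A = π(11.0/2 mm)² = 9.50×10⁻⁵ m².
κ = Cd/(ε₀A) = 4.02×10⁻¹¹ × 2.28×10⁻⁴ / (8.85×10⁻¹² × 9.50×10⁻⁵) = 10.9.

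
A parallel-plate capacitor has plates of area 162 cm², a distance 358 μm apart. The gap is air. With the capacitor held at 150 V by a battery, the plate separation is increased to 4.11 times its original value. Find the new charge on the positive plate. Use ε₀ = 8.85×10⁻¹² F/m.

Q ≈ 14.6 nC

A = 162 cm² = 1.62×10⁻² m².
Initially C₁ = ε₀A/d = 8.85×10⁻¹² × 1.62×10⁻² / 3.58×10⁻⁴ = 4.00×10⁻¹⁰ F.
Q₁ = 6.01×10⁻⁸ C.
Battery connected ⇒ V is held fixed. C₂ = 0.243 C₁ and Q = CV, so Q₂/Q₁ = C₂/C₁ = 0.243.
Q₂ = 0.243 × 6.01×10⁻⁸ = 1.46×10⁻⁸ C.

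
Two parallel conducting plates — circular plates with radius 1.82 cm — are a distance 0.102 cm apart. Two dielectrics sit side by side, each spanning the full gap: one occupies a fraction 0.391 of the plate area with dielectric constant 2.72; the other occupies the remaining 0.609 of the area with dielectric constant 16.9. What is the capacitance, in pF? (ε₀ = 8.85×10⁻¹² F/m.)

103 pF

A = π(1.82 cm)² = 1.04×10⁻³ m².
Side-by-side slabs ⇒ two capacitors in parallel, each spanning the full gap.
C₁ = κ₁ε₀A₁/d = 2.72 × 8.85×10⁻¹² × 4.07×10⁻⁴ / 1.02×10⁻³ = 9.60×10⁻¹² F.
C₂ = κ₂ε₀A₂/d = 16.9 × 8.85×10⁻¹² × 6.34×10⁻⁴ / 1.02×10⁻³ = 9.29×10⁻¹¹ F.
C = C₁ + C₂ = 1.03×10⁻¹⁰ F.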